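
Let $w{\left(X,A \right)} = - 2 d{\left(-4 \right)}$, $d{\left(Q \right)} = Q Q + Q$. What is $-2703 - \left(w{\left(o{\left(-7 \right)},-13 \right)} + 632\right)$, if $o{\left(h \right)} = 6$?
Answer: $-3311$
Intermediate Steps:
$d{\left(Q \right)} = Q + Q^{2}$ ($d{\left(Q \right)} = Q^{2} + Q = Q + Q^{2}$)
$w{\left(X,A \right)} = -24$ ($w{\left(X,A \right)} = - 2 \left(- 4 \left(1 - 4\right)\right) = - 2 \left(\left(-4\right) \left(-3\right)\right) = \left(-2\right) 12 = -24$)
$-2703 - \left(w{\left(o{\left(-7 \right)},-13 \right)} + 632\right) = -2703 - \left(-24 + 632\right) = -2703 - 608 = -3311$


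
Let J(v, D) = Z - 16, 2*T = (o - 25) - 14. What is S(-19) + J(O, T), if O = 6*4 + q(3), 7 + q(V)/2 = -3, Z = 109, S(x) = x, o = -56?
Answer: 74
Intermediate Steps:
q(V) = -20 (q(V) = -14 + 2*(-3) = -14 - 6 = -20)
O = 4 (O = 6*4 - 20 = 24 - 20 = 4)
T = -95/2 (T = ((-56 - 25) - 14)/2 = (-81 - 14)/2 = (½)*(-95) = -95/2 ≈ -47.500)
J(v, D) = 93 (J(v, D) = 109 - 16 = 93)
S(-19) + J(O, T) = -19 + 93 = 74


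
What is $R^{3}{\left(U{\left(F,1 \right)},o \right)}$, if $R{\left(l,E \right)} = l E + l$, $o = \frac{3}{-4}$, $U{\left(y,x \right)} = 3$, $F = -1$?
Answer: $\frac{27}{64} \approx 0.42188$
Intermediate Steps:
$o = - \frac{3}{4}$ ($o = 3 \left(- \frac{1}{4}\right) = - \frac{3}{4} \approx -0.75$)
$R{\left(l,E \right)} = l + E l$ ($R{\left(l,E \right)} = E l + l = l + E l$)
$R^{3}{\left(U{\left(F,1 \right)},o \right)} = \left(3 \left(1 - \frac{3}{4}\right)\right)^{3} = \left(3 \cdot \frac{1}{4}\right)^{3} = \left(\frac{3}{4}\right)^{3} = \frac{27}{64}$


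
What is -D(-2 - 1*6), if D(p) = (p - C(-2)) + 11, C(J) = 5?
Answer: 2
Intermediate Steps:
D(p) = 6 + p (D(p) = (p - 1*5) + 11 = (p - 5) + 11 = (-5 + p) + 11 = 6 + p)
-D(-2 - 1*6) = -(6 + (-2 - 1*6)) = -(6 + (-2 - 6)) = -(6 - 8) = -1*(-2) = 2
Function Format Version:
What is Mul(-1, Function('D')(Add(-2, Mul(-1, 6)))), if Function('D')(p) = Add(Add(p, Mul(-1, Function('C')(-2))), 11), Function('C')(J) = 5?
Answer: 2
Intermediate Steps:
Function('D')(p) = Add(6, p) (Function('D')(p) = Add(Add(p, Mul(-1, 5)), 11) = Add(Add(p, -5), 11) = Add(Add(-5, p), 11) = Add(6, p))
Mul(-1, Function('D')(Add(-2, Mul(-1, 6)))) = Mul(-1, Add(6, Add(-2, Mul(-1, 6)))) = Mul(-1, Add(6, Add(-2, -6))) = Mul(-1, Add(6, -8)) = Mul(-1, -2) = 2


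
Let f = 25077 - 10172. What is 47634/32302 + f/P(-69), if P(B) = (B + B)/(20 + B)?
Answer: 11799088841/2228838 ≈ 5293.8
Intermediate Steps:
f = 14905
P(B) = 2*B/(20 + B) (P(B) = (2*B)/(20 + B) = 2*B/(20 + B))
47634/32302 + f/P(-69) = 47634/32302 + 14905/((2*(-69)/(20 - 69))) = 47634*(1/32302) + 14905/((2*(-69)/(-49))) = 23817/16151 + 14905/((2*(-69)*(-1/49))) = 23817/16151 + 14905/(138/49) = 23817/16151 + 14905*(49/138) = 23817/16151 + 730345/138 = 11799088841/2228838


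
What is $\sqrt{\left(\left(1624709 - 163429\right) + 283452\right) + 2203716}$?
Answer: $4 \sqrt{246778} \approx 1987.1$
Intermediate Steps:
$\sqrt{\left(\left(1624709 - 163429\right) + 283452\right) + 2203716} = \sqrt{\left(1461280 + 283452\right) + 2203716} = \sqrt{1744732 + 2203716} = \sqrt{3948448} = 4 \sqrt{246778}$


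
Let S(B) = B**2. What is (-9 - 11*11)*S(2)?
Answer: -520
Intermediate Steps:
(-9 - 11*11)*S(2) = (-9 - 11*11)*2**2 = (-9 - 121)*4 = -130*4 = -520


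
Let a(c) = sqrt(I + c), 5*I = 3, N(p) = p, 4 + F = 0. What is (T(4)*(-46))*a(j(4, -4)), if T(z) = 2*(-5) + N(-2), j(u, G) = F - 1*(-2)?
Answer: 552*I*sqrt(35)/5 ≈ 653.13*I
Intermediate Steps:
F = -4 (F = -4 + 0 = -4)
I = 3/5 (I = (1/5)*3 = 3/5 ≈ 0.60000)
j(u, G) = -2 (j(u, G) = -4 - 1*(-2) = -4 + 2 = -2)
a(c) = sqrt(3/5 + c)
T(z) = -12 (T(z) = 2*(-5) - 2 = -10 - 2 = -12)
(T(4)*(-46))*a(j(4, -4)) = (-12*(-46))*(sqrt(15 + 25*(-2))/5) = 552*(sqrt(15 - 50)/5) = 552*(sqrt(-35)/5) = 552*((I*sqrt(35))/5) = 552*(I*sqrt(35)/5) = 552*I*sqrt(35)/5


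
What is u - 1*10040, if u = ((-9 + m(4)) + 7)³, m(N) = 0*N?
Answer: -10048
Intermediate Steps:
m(N) = 0
u = -8 (u = ((-9 + 0) + 7)³ = (-9 + 7)³ = (-2)³ = -8)
u - 1*10040 = -8 - 1*10040 = -8 - 10040 = -10048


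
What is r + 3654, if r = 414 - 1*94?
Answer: 3974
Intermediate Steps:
r = 320 (r = 414 - 94 = 320)
r + 3654 = 320 + 3654 = 3974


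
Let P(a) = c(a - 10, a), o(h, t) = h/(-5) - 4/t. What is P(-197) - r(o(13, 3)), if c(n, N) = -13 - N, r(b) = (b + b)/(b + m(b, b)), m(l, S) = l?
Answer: 183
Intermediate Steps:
o(h, t) = -4/t - h/5 (o(h, t) = h*(-⅕) - 4/t = -h/5 - 4/t = -4/t - h/5)
r(b) = 1 (r(b) = (b + b)/(b + b) = (2*b)/((2*b)) = (2*b)*(1/(2*b)) = 1)
P(a) = -13 - a
P(-197) - r(o(13, 3)) = (-13 - 1*(-197)) - 1*1 = (-13 + 197) - 1 = 184 - 1 = 183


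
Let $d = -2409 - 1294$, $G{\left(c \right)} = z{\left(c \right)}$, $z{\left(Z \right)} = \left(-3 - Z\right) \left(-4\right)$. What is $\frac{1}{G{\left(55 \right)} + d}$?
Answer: $- \frac{1}{3471} \approx -0.0002881$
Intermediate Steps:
$z{\left(Z \right)} = 12 + 4 Z$
$G{\left(c \right)} = 12 + 4 c$
$d = -3703$ ($d = -2409 - 1294 = -3703$)
$\frac{1}{G{\left(55 \right)} + d} = \frac{1}{\left(12 + 4 \cdot 55\right) - 3703} = \frac{1}{\left(12 + 220\right) - 3703} = \frac{1}{232 - 3703} = \frac{1}{-3471} = - \frac{1}{3471}$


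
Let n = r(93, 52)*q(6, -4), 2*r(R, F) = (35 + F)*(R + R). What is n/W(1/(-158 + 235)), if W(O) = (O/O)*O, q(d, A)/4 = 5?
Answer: 12460140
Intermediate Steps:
q(d, A) = 20 (q(d, A) = 4*5 = 20)
r(R, F) = R*(35 + F) (r(R, F) = ((35 + F)*(R + R))/2 = ((35 + F)*(2*R))/2 = (2*R*(35 + F))/2 = R*(35 + F))
n = 161820 (n = (93*(35 + 52))*20 = (93*87)*20 = 8091*20 = 161820)
W(O) = O (W(O) = 1*O = O)
n/W(1/(-158 + 235)) = 161820/(1/(-158 + 235)) = 161820/(1/77) = 161820*77 = 12460140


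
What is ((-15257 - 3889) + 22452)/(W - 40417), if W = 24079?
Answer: -551/2723 ≈ -0.20235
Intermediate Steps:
((-15257 - 3889) + 22452)/(W - 40417) = ((-15257 - 3889) + 22452)/(24079 - 40417) = (-19146 + 22452)/(-16338) = 3306*(-1/16338) = -551/2723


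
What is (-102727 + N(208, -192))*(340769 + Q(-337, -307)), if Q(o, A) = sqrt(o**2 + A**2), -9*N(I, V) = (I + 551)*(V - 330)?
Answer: -20004844145 - 58705*sqrt(207818) ≈ -2.0032e+10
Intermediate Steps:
N(I, V) = -(-330 + V)*(551 + I)/9 (N(I, V) = -(I + 551)*(V - 330)/9 = -(551 + I)*(-330 + V)/9 = -(-330 + V)*(551 + I)/9)
Q(o, A) = sqrt(A**2 + o**2)
(-102727 + N(208, -192))*(340769 + Q(-337, -307)) = (-102727 + (60610/3 - 551/9*(-192) + (110/3)*208 - 1/9*208*(-192)))*(340769 + sqrt((-307)**2 + (-337)**2)) = (-102727 + (60610/3 + 35264/3 + 22880/3 + 13312/3))*(340769 + sqrt(94249 + 113569)) = (-102727 + 44022)*(340769 + sqrt(207818)) = -58705*(340769 + sqrt(207818)) = -20004844145 - 58705*sqrt(207818)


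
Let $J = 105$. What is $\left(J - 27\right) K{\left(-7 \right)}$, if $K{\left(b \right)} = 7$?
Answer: $546$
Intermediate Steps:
$\left(J - 27\right) K{\left(-7 \right)} = \left(105 - 27\right) 7 = 78 \cdot 7 = 546$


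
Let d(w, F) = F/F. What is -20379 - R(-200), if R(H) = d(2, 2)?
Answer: -20380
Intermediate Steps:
d(w, F) = 1
R(H) = 1
-20379 - R(-200) = -20379 - 1*1 = -20379 - 1 = -20380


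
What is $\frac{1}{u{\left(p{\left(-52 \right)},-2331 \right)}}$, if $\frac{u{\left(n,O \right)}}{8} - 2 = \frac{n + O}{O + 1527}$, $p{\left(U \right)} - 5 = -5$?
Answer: $\frac{67}{2626} \approx 0.025514$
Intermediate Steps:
$p{\left(U \right)} = 0$ ($p{\left(U \right)} = 5 - 5 = 0$)
$u{\left(n,O \right)} = 16 + \frac{8 \left(O + n\right)}{1527 + O}$ ($u{\left(n,O \right)} = 16 + 8 \frac{n + O}{O + 1527} = 16 + 8 \frac{O + n}{1527 + O} = 16 + \frac{8 \left(O + n\right)}{1527 + O}$)
$\frac{1}{u{\left(p{\left(-52 \right)},-2331 \right)}} = \frac{1}{8 \frac{1}{1527 - 2331} \left(3054 + 0 + 3 \left(-2331\right)\right)} = \frac{1}{8 \frac{1}{-804} \left(3054 + 0 - 6993\right)} = \frac{1}{8 \left(- \frac{1}{804}\right) \left(-3939\right)} = \frac{1}{\frac{2626}{67}} = \frac{67}{2626}$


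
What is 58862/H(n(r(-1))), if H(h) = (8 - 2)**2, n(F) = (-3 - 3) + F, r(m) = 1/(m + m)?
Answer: 29431/18 ≈ 1635.1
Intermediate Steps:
r(m) = 1/(2*m)
n(F) = -6 + F
H(h) = 36 (H(h) = 6**2 = 36)
58862/H(n(r(-1))) = 58862/36 = 58862*(1/36) = 29431/18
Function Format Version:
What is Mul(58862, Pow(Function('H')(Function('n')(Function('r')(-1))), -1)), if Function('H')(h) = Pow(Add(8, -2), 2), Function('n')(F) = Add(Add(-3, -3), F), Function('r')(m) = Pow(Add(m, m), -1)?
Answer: Rational(29431, 18) ≈ 1635.1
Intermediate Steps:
Function('r')(m) = Mul(Rational(1, 2), Pow(m, -1)) (Function('r')(m) = Pow(Mul(2, m), -1) = Mul(Rational(1, 2), Pow(m, -1)))
Function('n')(F) = Add(-6, F)
Function('H')(h) = 36 (Function('H')(h) = Pow(6, 2) = 36)
Mul(58862, Pow(Function('H')(Function('n')(Function('r')(-1))), -1)) = Mul(58862, Pow(36, -1)) = Mul(58862, Rational(1, 36)) = Rational(29431, 18)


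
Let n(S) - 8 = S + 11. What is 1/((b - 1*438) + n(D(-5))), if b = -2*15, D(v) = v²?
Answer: -1/424 ≈ -0.0023585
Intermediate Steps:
b = -30
n(S) = 19 + S (n(S) = 8 + (S + 11) = 8 + (11 + S) = 19 + S)
1/((b - 1*438) + n(D(-5))) = 1/((-30 - 1*438) + (19 + (-5)²)) = 1/((-30 - 438) + (19 + 25)) = 1/(-468 + 44) = 1/(-424) = -1/424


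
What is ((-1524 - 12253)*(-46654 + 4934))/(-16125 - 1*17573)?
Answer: -41055460/2407 ≈ -17057.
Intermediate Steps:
((-1524 - 12253)*(-46654 + 4934))/(-16125 - 1*17573) = (-13777*(-41720))/(-16125 - 17573) = 574776440/(-33698) = 574776440*(-1/33698) = -41055460/2407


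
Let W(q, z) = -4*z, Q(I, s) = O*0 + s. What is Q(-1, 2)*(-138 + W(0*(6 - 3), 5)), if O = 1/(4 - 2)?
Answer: -316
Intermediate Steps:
O = ½ (O = 1/2 = ½ ≈ 0.50000)
Q(I, s) = s (Q(I, s) = (½)*0 + s = 0 + s = s)
Q(-1, 2)*(-138 + W(0*(6 - 3), 5)) = 2*(-138 - 4*5) = 2*(-138 - 20) = 2*(-158) = -316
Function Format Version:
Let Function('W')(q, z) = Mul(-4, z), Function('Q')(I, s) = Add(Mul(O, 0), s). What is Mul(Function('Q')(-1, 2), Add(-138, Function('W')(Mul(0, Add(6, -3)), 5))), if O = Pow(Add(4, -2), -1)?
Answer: -316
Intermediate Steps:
O = Rational(1, 2) (O = Pow(2, -1) = Rational(1, 2) ≈ 0.50000)
Function('Q')(I, s) = s (Function('Q')(I, s) = Add(Mul(Rational(1, 2), 0), s) = Add(0, s) = s)
Mul(Function('Q')(-1, 2), Add(-138, Function('W')(Mul(0, Add(6, -3)), 5))) = Mul(2, Add(-138, Mul(-4, 5))) = Mul(2, Add(-138, -20)) = Mul(2, -158) = -316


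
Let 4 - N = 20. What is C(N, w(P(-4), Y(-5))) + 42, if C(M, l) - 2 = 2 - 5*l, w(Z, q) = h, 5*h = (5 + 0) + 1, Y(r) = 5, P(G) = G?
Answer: 40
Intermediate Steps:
N = -16 (N = 4 - 1*20 = 4 - 20 = -16)
h = 6/5 (h = ((5 + 0) + 1)/5 = (5 + 1)/5 = (⅕)*6 = 6/5 ≈ 1.2000)
w(Z, q) = 6/5
C(M, l) = 4 - 5*l (C(M, l) = 2 + (2 - 5*l) = 4 - 5*l)
C(N, w(P(-4), Y(-5))) + 42 = (4 - 5*6/5) + 42 = (4 - 6) + 42 = -2 + 42 = 40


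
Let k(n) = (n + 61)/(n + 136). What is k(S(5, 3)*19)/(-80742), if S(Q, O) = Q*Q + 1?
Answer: -37/3391164 ≈ -1.0911e-5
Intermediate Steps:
S(Q, O) = 1 + Q² (S(Q, O) = Q² + 1 = 1 + Q²)
k(n) = (61 + n)/(136 + n)
k(S(5, 3)*19)/(-80742) = ((61 + (1 + 5²)*19)/(136 + (1 + 5²)*19))/(-80742) = ((61 + (1 + 25)*19)/(136 + (1 + 25)*19))*(-1/80742) = ((61 + 26*19)/(136 + 26*19))*(-1/80742) = ((61 + 494)/(136 + 494))*(-1/80742) = (555/630)*(-1/80742) = ((1/630)*555)*(-1/80742) = (37/42)*(-1/80742) = -37/3391164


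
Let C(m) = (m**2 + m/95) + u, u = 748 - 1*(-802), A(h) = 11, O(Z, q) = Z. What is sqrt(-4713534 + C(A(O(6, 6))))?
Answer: I*sqrt(42524562530)/95 ≈ 2170.7*I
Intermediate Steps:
u = 1550 (u = 748 + 802 = 1550)
C(m) = 1550 + m**2 + m/95 (C(m) = (m**2 + m/95) + 1550 = 1550 + m**2 + m/95)
sqrt(-4713534 + C(A(O(6, 6)))) = sqrt(-4713534 + (1550 + 11**2 + (1/95)*11)) = sqrt(-4713534 + (1550 + 121 + 11/95)) = sqrt(-4713534 + 158756/95) = sqrt(-447626974/95) = I*sqrt(42524562530)/95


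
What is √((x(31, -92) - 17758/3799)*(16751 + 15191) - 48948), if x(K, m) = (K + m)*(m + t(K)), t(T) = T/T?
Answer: 51*√982755977930/3799 ≈ 13308.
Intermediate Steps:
t(T) = 1
x(K, m) = (1 + m)*(K + m) (x(K, m) = (K + m)*(m + 1) = (K + m)*(1 + m) = (1 + m)*(K + m))
√((x(31, -92) - 17758/3799)*(16751 + 15191) - 48948) = √(((31 - 92 + (-92)² + 31*(-92)) - 17758/3799)*(16751 + 15191) - 48948) = √(((31 - 92 + 8464 - 2852) - 17758*1/3799)*31942 - 48948) = √((5551 - 17758/3799)*31942 - 48948) = √((21070491/3799)*31942 - 48948) = √(673033623522/3799 - 48948) = √(672847670070/3799) = 51*√982755977930/3799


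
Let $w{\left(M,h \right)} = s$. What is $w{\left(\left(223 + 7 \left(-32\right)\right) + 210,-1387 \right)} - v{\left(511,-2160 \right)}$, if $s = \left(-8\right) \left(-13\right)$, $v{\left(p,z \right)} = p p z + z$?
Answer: $564023624$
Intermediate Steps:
$v{\left(p,z \right)} = z + z p^{2}$ ($v{\left(p,z \right)} = p^{2} z + z = z p^{2} + z = z + z p^{2}$)
$s = 104$
$w{\left(M,h \right)} = 104$
$w{\left(\left(223 + 7 \left(-32\right)\right) + 210,-1387 \right)} - v{\left(511,-2160 \right)} = 104 - - 2160 \left(1 + 511^{2}\right) = 104 - - 2160 \left(1 + 261121\right) = 104 - \left(-2160\right) 261122 = 104 - -564023520 = 104 + 564023520 = 564023624$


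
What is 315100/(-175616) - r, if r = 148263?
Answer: -6509417527/43904 ≈ -1.4826e+5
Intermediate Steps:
315100/(-175616) - r = 315100/(-175616) - 1*148263 = 315100*(-1/175616) - 148263 = -78775/43904 - 148263 = -6509417527/43904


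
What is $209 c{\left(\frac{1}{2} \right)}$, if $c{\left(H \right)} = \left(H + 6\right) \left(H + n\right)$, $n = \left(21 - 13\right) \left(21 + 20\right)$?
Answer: $\frac{1785069}{4} \approx 4.4627 \cdot 10^{5}$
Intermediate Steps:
$n = 328$ ($n = 8 \cdot 41 = 328$)
$c{\left(H \right)} = \left(6 + H\right) \left(328 + H\right)$ ($c{\left(H \right)} = \left(H + 6\right) \left(H + 328\right) = \left(6 + H\right) \left(328 + H\right)$)
$209 c{\left(\frac{1}{2} \right)} = 209 \left(1968 + \left(\frac{1}{2}\right)^{2} + \frac{334}{2}\right) = 209 \left(1968 + \left(\frac{1}{2}\right)^{2} + 334 \cdot \frac{1}{2}\right) = 209 \left(1968 + \frac{1}{4} + 167\right) = 209 \cdot \frac{8541}{4} = \frac{1785069}{4}$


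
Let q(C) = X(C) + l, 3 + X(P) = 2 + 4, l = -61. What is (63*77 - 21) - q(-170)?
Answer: 4888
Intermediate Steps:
X(P) = 3 (X(P) = -3 + (2 + 4) = -3 + 6 = 3)
q(C) = -58 (q(C) = 3 - 61 = -58)
(63*77 - 21) - q(-170) = (63*77 - 21) - 1*(-58) = (4851 - 21) + 58 = 4830 + 58 = 4888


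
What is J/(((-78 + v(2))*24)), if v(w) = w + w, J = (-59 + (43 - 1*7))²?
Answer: -529/1776 ≈ -0.29786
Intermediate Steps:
J = 529 (J = (-59 + (43 - 7))² = (-59 + 36)² = (-23)² = 529)
v(w) = 2*w
J/(((-78 + v(2))*24)) = 529/(((-78 + 2*2)*24)) = 529/(((-78 + 4)*24)) = 529/((-74*24)) = 529/(-1776) = 529*(-1/1776) = -529/1776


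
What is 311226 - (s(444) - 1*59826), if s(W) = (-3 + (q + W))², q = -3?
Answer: 179208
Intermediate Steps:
s(W) = (-6 + W)² (s(W) = (-3 + (-3 + W))² = (-6 + W)²)
311226 - (s(444) - 1*59826) = 311226 - ((-6 + 444)² - 1*59826) = 311226 - (438² - 59826) = 311226 - (191844 - 59826) = 311226 - 1*132018 = 311226 - 132018 = 179208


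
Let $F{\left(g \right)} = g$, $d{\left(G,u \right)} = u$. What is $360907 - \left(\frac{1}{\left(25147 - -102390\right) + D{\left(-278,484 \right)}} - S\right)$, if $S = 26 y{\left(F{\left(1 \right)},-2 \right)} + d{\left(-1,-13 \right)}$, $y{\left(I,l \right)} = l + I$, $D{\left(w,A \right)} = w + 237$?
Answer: $\frac{46009226527}{127496} \approx 3.6087 \cdot 10^{5}$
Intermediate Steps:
$D{\left(w,A \right)} = 237 + w$
$y{\left(I,l \right)} = I + l$
$S = -39$ ($S = 26 \left(1 - 2\right) - 13 = 26 \left(-1\right) - 13 = -26 - 13 = -39$)
$360907 - \left(\frac{1}{\left(25147 - -102390\right) + D{\left(-278,484 \right)}} - S\right) = 360907 - \left(\frac{1}{\left(25147 - -102390\right) + \left(237 - 278\right)} - -39\right) = 360907 - \left(\frac{1}{\left(25147 + 102390\right) - 41} + 39\right) = 360907 - \left(\frac{1}{127537 - 41} + 39\right) = 360907 - \left(\frac{1}{127496} + 39\right) = 360907 - \frac{4972345}{127496} = \frac{46009226527}{127496}$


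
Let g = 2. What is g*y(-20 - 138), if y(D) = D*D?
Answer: 49928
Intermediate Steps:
y(D) = D²
g*y(-20 - 138) = 2*(-20 - 138)² = 2*(-158)² = 2*24964 = 49928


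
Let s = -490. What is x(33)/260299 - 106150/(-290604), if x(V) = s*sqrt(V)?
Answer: 53075/145302 - 490*sqrt(33)/260299 ≈ 0.35446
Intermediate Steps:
x(V) = -490*sqrt(V)
x(33)/260299 - 106150/(-290604) = -490*sqrt(33)/260299 - 106150/(-290604) = -490*sqrt(33)*(1/260299) - 106150*(-1/290604) = -490*sqrt(33)/260299 + 53075/145302 = 53075/145302 - 490*sqrt(33)/260299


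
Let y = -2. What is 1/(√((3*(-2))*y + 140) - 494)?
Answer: -13/6418 - √38/121942 ≈ -0.0020761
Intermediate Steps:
1/(√((3*(-2))*y + 140) - 494) = 1/(√((3*(-2))*(-2) + 140) - 494) = 1/(√(-6*(-2) + 140) - 494) = 1/(√(12 + 140) - 494) = 1/(√152 - 494) = 1/(2*√38 - 494) = 1/(-494 + 2*√38)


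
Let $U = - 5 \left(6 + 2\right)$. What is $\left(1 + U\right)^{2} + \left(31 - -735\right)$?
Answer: $2287$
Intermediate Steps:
$U = -40$ ($U = \left(-5\right) 8 = -40$)
$\left(1 + U\right)^{2} + \left(31 - -735\right) = \left(1 - 40\right)^{2} + \left(31 - -735\right) = \left(-39\right)^{2} + \left(31 + 735\right) = 1521 + 766 = 2287$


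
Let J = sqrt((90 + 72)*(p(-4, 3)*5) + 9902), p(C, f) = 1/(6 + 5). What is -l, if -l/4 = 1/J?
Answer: 2*sqrt(301763)/27433 ≈ 0.040049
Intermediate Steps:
p(C, f) = 1/11
J = 2*sqrt(301763)/11 (J = sqrt((90 + 72)*((1/11)*5) + 9902) = sqrt(162*(5/11) + 9902) = sqrt(810/11 + 9902) = sqrt(109732/11) = 2*sqrt(301763)/11 ≈ 99.878)
l = -2*sqrt(301763)/27433 (l = -4*sqrt(301763)/54866 = -2*sqrt(301763)/27433 ≈ -0.040049)
-l = -(-2)*sqrt(301763)/27433 = 2*sqrt(301763)/27433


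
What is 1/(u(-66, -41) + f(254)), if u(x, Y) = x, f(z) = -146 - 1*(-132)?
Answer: -1/80 ≈ -0.012500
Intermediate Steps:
f(z) = -14 (f(z) = -146 + 132 = -14)
1/(u(-66, -41) + f(254)) = 1/(-66 - 14) = 1/(-80) = -1/80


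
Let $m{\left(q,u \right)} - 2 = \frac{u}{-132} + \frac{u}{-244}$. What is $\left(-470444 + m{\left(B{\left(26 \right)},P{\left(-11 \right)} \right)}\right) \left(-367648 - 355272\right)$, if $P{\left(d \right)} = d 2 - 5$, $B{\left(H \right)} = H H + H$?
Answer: $\frac{20745593869260}{61} \approx 3.4009 \cdot 10^{11}$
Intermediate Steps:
$B{\left(H \right)} = H + H^{2}$ ($B{\left(H \right)} = H^{2} + H = H + H^{2}$)
$P{\left(d \right)} = -5 + 2 d$ ($P{\left(d \right)} = 2 d - 5 = -5 + 2 d$)
$m{\left(q,u \right)} = 2 - \frac{47 u}{4026}$ ($m{\left(q,u \right)} = 2 + \left(\frac{u}{-132} + \frac{u}{-244}\right) = 2 + \left(u \left(- \frac{1}{132}\right) + u \left(- \frac{1}{244}\right)\right) = 2 - \frac{47 u}{4026}$)
$\left(-470444 + m{\left(B{\left(26 \right)},P{\left(-11 \right)} \right)}\right) \left(-367648 - 355272\right) = \left(-470444 + \left(2 - \frac{47 \left(-5 + 2 \left(-11\right)\right)}{4026}\right)\right) \left(-367648 - 355272\right) = \left(-470444 + \left(2 - \frac{47 \left(-5 - 22\right)}{4026}\right)\right) \left(-722920\right) = \left(-470444 + \left(2 - - \frac{423}{1342}\right)\right) \left(-722920\right) = \left(-470444 + \left(2 + \frac{423}{1342}\right)\right) \left(-722920\right) = \left(-470444 + \frac{3107}{1342}\right) \left(-722920\right) = \left(- \frac{631332741}{1342}\right) \left(-722920\right) = \frac{20745593869260}{61}$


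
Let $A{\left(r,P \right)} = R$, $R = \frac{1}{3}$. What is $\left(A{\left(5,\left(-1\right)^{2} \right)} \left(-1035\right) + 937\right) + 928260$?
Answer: $928852$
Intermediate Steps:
$R = \frac{1}{3} \approx 0.33333$
$A{\left(r,P \right)} = \frac{1}{3}$
$\left(A{\left(5,\left(-1\right)^{2} \right)} \left(-1035\right) + 937\right) + 928260 = \left(\frac{1}{3} \left(-1035\right) + 937\right) + 928260 = \left(-345 + 937\right) + 928260 = 592 + 928260 = 928852$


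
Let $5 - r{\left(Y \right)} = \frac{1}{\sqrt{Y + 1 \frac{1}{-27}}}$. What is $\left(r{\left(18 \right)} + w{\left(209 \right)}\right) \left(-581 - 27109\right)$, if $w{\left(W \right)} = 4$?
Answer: $-249210 + \frac{16614 \sqrt{1455}}{97} \approx -2.4268 \cdot 10^{5}$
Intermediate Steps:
$r{\left(Y \right)} = 5 - \frac{1}{\sqrt{- \frac{1}{27} + Y}}$ ($r{\left(Y \right)} = 5 - \frac{1}{\sqrt{Y + 1 \frac{1}{-27}}} = 5 - \frac{1}{\sqrt{Y + 1 \left(- \frac{1}{27}\right)}} = 5 - \frac{1}{\sqrt{Y - \frac{1}{27}}} = 5 - \frac{1}{\sqrt{- \frac{1}{27} + Y}}$)
$\left(r{\left(18 \right)} + w{\left(209 \right)}\right) \left(-581 - 27109\right) = \left(\left(5 - \frac{3 \sqrt{3}}{\sqrt{-1 + 27 \cdot 18}}\right) + 4\right) \left(-581 - 27109\right) = \left(\left(5 - \frac{3 \sqrt{3}}{\sqrt{-1 + 486}}\right) + 4\right) \left(-27690\right) = \left(\left(5 - \frac{3 \sqrt{3}}{\sqrt{485}}\right) + 4\right) \left(-27690\right) = \left(\left(5 - 3 \sqrt{3} \frac{\sqrt{485}}{485}\right) + 4\right) \left(-27690\right) = \left(\left(5 - \frac{3 \sqrt{1455}}{485}\right) + 4\right) \left(-27690\right) = \left(9 - \frac{3 \sqrt{1455}}{485}\right) \left(-27690\right) = -249210 + \frac{16614 \sqrt{1455}}{97}$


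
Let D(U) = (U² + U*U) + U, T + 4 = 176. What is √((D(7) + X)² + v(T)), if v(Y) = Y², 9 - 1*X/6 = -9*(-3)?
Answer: √29593 ≈ 172.03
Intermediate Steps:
T = 172 (T = -4 + 176 = 172)
X = -108 (X = 54 - (-54)*(-3) = 54 - 6*27 = 54 - 162 = -108)
D(U) = U + 2*U² (D(U) = (U² + U²) + U = 2*U² + U = U + 2*U²)
√((D(7) + X)² + v(T)) = √((7*(1 + 2*7) - 108)² + 172²) = √((7*(1 + 14) - 108)² + 29584) = √((7*15 - 108)² + 29584) = √((105 - 108)² + 29584) = √((-3)² + 29584) = √(9 + 29584) = √29593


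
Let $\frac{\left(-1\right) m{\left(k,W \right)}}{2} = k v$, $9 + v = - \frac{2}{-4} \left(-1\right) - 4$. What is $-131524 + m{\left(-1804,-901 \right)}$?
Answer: $-180232$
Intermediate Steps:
$v = - \frac{27}{2}$ ($v = -9 - \left(4 - - \frac{2}{-4} \left(-1\right)\right) = -9 - \left(4 - \left(-2\right) \left(- \frac{1}{4}\right) \left(-1\right)\right) = -9 + \left(\frac{1}{2} \left(-1\right) - 4\right) = -9 - \frac{9}{2} = - \frac{27}{2} \approx -13.5$)
$m{\left(k,W \right)} = 27 k$ ($m{\left(k,W \right)} = - 2 k \left(- \frac{27}{2}\right) = - 2 \left(- \frac{27 k}{2}\right) = 27 k$)
$-131524 + m{\left(-1804,-901 \right)} = -131524 + 27 \left(-1804\right) = -131524 - 48708 = -180232$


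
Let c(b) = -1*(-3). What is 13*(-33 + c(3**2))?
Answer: -390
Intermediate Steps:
c(b) = 3
13*(-33 + c(3**2)) = 13*(-33 + 3) = 13*(-30) = -390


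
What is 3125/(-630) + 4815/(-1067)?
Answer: -1273565/134442 ≈ -9.4730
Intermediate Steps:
3125/(-630) + 4815/(-1067) = 3125*(-1/630) + 4815*(-1/1067) = -625/126 - 4815/1067 = -1273565/134442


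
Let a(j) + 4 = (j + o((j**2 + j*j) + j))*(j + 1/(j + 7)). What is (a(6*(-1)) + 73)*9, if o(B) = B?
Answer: -2079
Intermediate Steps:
a(j) = -4 + (j + 1/(7 + j))*(2*j + 2*j**2) (a(j) = -4 + (j + ((j**2 + j*j) + j))*(j + 1/(j + 7)) = -4 + (j + ((j**2 + j**2) + j))*(j + 1/(7 + j)) = -4 + (j + (2*j**2 + j))*(j + 1/(7 + j)) = -4 + (j + (j + 2*j**2))*(j + 1/(7 + j)) = -4 + (2*j + 2*j**2)*(j + 1/(7 + j)) = -4 + (j + 1/(7 + j))*(2*j + 2*j**2))
(a(6*(-1)) + 73)*9 = (2*(-14 + (6*(-1))**4 - 6*(-1) + 8*(6*(-1))**2 + 8*(6*(-1))**3)/(7 + 6*(-1)) + 73)*9 = (2*(-14 + (-6)**4 - 1*(-6) + 8*(-6)**2 + 8*(-6)**3)/(7 - 6) + 73)*9 = (2*(-14 + 1296 + 6 + 8*36 + 8*(-216))/1 + 73)*9 = (2*1*(-14 + 1296 + 6 + 288 - 1728) + 73)*9 = (2*1*(-152) + 73)*9 = (-304 + 73)*9 = -231*9 = -2079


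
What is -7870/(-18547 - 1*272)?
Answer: 7870/18819 ≈ 0.41819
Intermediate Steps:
-7870/(-18547 - 1*272) = -7870/(-18547 - 272) = -7870/(-18819) = -7870*(-1/18819) = 7870/18819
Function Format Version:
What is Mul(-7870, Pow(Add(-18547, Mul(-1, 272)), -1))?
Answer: Rational(7870, 18819) ≈ 0.41819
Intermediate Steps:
Mul(-7870, Pow(Add(-18547, Mul(-1, 272)), -1)) = Mul(-7870, Pow(Add(-18547, -272), -1)) = Mul(-7870, Pow(-18819, -1)) = Mul(-7870, Rational(-1, 18819)) = Rational(7870, 18819)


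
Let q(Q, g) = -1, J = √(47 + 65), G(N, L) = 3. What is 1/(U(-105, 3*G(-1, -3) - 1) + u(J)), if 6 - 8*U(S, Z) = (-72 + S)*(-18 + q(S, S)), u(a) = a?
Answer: -26856/11262281 - 256*√7/11262281 ≈ -0.0024447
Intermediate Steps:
J = 4*√7 (J = √112 = 4*√7 ≈ 10.583)
U(S, Z) = -681/4 + 19*S/8 (U(S, Z) = ¾ - (-72 + S)*(-18 - 1)/8 = ¾ - (-72 + S)*(-19)/8 = ¾ - (1368 - 19*S)/8 = ¾ + (-171 + 19*S/8) = -681/4 + 19*S/8)
1/(U(-105, 3*G(-1, -3) - 1) + u(J)) = 1/((-681/4 + (19/8)*(-105)) + 4*√7) = 1/((-681/4 - 1995/8) + 4*√7) = 1/(-3357/8 + 4*√7)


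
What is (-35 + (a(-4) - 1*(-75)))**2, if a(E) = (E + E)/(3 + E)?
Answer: 2304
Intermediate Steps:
a(E) = 2*E/(3 + E) (a(E) = (2*E)/(3 + E) = 2*E/(3 + E))
(-35 + (a(-4) - 1*(-75)))**2 = (-35 + (2*(-4)/(3 - 4) - 1*(-75)))**2 = (-35 + (2*(-4)/(-1) + 75))**2 = (-35 + (2*(-4)*(-1) + 75))**2 = (-35 + (8 + 75))**2 = (-35 + 83)**2 = 48**2 = 2304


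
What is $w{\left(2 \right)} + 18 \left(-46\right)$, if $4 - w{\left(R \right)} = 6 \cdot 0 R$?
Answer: $-824$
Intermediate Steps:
$w{\left(R \right)} = 4$ ($w{\left(R \right)} = 4 - 6 \cdot 0 R = 4 - 0 R = 4 - 0 = 4 + 0 = 4$)
$w{\left(2 \right)} + 18 \left(-46\right) = 4 + 18 \left(-46\right) = 4 - 828 = -824$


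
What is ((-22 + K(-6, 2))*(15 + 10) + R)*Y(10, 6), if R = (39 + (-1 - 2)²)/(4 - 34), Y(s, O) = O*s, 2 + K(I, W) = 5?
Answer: -28596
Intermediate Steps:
K(I, W) = 3 (K(I, W) = -2 + 5 = 3)
R = -8/5 (R = (39 + (-3)²)/(-30) = (39 + 9)*(-1/30) = 48*(-1/30) = -8/5 ≈ -1.6000)
((-22 + K(-6, 2))*(15 + 10) + R)*Y(10, 6) = ((-22 + 3)*(15 + 10) - 8/5)*(6*10) = (-19*25 - 8/5)*60 = (-475 - 8/5)*60 = -2383/5*60 = -28596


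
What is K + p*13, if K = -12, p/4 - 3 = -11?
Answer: -428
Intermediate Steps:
p = -32 (p = 12 + 4*(-11) = 12 - 44 = -32)
K + p*13 = -12 - 32*13 = -12 - 416 = -428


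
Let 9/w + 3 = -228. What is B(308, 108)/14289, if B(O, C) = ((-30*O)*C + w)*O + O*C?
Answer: -102442036/4763 ≈ -21508.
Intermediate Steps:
w = -3/77 (w = 9/(-3 - 228) = 9/(-231) = 9*(-1/231) = -3/77 ≈ -0.038961)
B(O, C) = C*O + O*(-3/77 - 30*C*O) (B(O, C) = ((-30*O)*C - 3/77)*O + O*C = (-30*C*O - 3/77)*O + C*O = (-3/77 - 30*C*O)*O + C*O = O*(-3/77 - 30*C*O) + C*O = C*O + O*(-3/77 - 30*C*O))
B(308, 108)/14289 = ((1/77)*308*(-3 + 77*108 - 2310*108*308))/14289 = ((1/77)*308*(-3 + 8316 - 76839840))*(1/14289) = ((1/77)*308*(-76831527))*(1/14289) = -307326108*1/14289 = -102442036/4763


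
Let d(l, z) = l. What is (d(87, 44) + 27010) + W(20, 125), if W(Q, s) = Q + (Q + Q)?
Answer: 27157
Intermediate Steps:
W(Q, s) = 3*Q (W(Q, s) = Q + 2*Q = 3*Q)
(d(87, 44) + 27010) + W(20, 125) = (87 + 27010) + 3*20 = 27097 + 60 = 27157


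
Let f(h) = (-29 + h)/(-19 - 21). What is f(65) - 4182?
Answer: -41829/10 ≈ -4182.9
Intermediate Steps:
f(h) = 29/40 - h/40 (f(h) = (-29 + h)/(-40) = (-29 + h)*(-1/40) = 29/40 - h/40)
f(65) - 4182 = (29/40 - 1/40*65) - 4182 = (29/40 - 13/8) - 4182 = -9/10 - 4182 = -41829/10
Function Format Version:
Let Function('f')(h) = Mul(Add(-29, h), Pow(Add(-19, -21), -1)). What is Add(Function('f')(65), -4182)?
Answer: Rational(-41829, 10) ≈ -4182.9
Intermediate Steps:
Function('f')(h) = Add(Rational(29, 40), Mul(Rational(-1, 40), h)) (Function('f')(h) = Mul(Add(-29, h), Pow(-40, -1)) = Mul(Add(-29, h), Rational(-1, 40)) = Add(Rational(29, 40), Mul(Rational(-1, 40), h)))
Add(Function('f')(65), -4182) = Add(Add(Rational(29, 40), Mul(Rational(-1, 40), 65)), -4182) = Add(Add(Rational(29, 40), Rational(-13, 8)), -4182) = Add(Rational(-9, 10), -4182) = Rational(-41829, 10)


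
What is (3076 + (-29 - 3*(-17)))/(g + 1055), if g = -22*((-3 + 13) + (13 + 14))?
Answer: 3098/241 ≈ 12.855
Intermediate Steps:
g = -814 (g = -22*(10 + 27) = -22*37 = -814)
(3076 + (-29 - 3*(-17)))/(g + 1055) = (3076 + (-29 - 3*(-17)))/(-814 + 1055) = (3076 + (-29 + 51))/241 = (3076 + 22)*(1/241) = 3098*(1/241) = 3098/241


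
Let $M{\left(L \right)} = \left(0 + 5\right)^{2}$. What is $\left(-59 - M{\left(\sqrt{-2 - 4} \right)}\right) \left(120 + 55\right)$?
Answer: $-14700$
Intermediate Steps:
$M{\left(L \right)} = 25$ ($M{\left(L \right)} = 5^{2} = 25$)
$\left(-59 - M{\left(\sqrt{-2 - 4} \right)}\right) \left(120 + 55\right) = \left(-59 - 25\right) \left(120 + 55\right) = \left(-59 - 25\right) 175 = \left(-84\right) 175 = -14700$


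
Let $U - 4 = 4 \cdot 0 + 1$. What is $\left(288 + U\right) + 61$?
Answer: $354$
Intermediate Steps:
$U = 5$ ($U = 4 + \left(4 \cdot 0 + 1\right) = 4 + \left(0 + 1\right) = 4 + 1 = 5$)
$\left(288 + U\right) + 61 = \left(288 + 5\right) + 61 = 293 + 61 = 354$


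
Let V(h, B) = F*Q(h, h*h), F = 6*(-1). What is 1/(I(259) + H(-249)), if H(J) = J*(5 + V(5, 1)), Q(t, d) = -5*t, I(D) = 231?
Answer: -1/38364 ≈ -2.6066e-5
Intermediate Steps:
F = -6
V(h, B) = 30*h (V(h, B) = -(-30)*h = 30*h)
H(J) = 155*J (H(J) = J*(5 + 30*5) = J*(5 + 150) = J*155 = 155*J)
1/(I(259) + H(-249)) = 1/(231 + 155*(-249)) = 1/(231 - 38595) = 1/(-38364) = -1/38364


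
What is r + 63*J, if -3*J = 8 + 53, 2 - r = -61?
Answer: -1218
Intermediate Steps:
r = 63 (r = 2 - 1*(-61) = 2 + 61 = 63)
J = -61/3 (J = -(8 + 53)/3 = -1/3*61 = -61/3 ≈ -20.333)
r + 63*J = 63 + 63*(-61/3) = 63 - 1281 = -1218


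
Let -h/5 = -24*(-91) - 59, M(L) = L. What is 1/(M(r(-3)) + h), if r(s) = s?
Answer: -1/10628 ≈ -9.4091e-5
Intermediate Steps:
h = -10625 (h = -5*(-24*(-91) - 59) = -5*(2184 - 59) = -5*2125 = -10625)
1/(M(r(-3)) + h) = 1/(-3 - 10625) = 1/(-10628) = -1/10628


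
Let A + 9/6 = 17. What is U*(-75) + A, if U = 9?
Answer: -1319/2 ≈ -659.50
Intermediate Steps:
A = 31/2 (A = -3/2 + 17 = 31/2 ≈ 15.500)
U*(-75) + A = 9*(-75) + 31/2 = -675 + 31/2 = -1319/2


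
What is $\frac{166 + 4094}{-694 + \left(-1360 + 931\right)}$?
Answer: $- \frac{4260}{1123} \approx -3.7934$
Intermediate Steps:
$\frac{166 + 4094}{-694 + \left(-1360 + 931\right)} = \frac{4260}{-694 - 429} = \frac{4260}{-1123} = 4260 \left(- \frac{1}{1123}\right) = - \frac{4260}{1123}$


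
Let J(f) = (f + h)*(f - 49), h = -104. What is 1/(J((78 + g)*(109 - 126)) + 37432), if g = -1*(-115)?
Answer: 1/11309482 ≈ 8.8421e-8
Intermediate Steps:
g = 115
J(f) = (-104 + f)*(-49 + f) (J(f) = (f - 104)*(f - 49) = (-104 + f)*(-49 + f))
1/(J((78 + g)*(109 - 126)) + 37432) = 1/((5096 + ((78 + 115)*(109 - 126))**2 - 153*(78 + 115)*(109 - 126)) + 37432) = 1/((5096 + (193*(-17))**2 - 29529*(-17)) + 37432) = 1/((5096 + (-3281)**2 - 153*(-3281)) + 37432) = 1/((5096 + 10764961 + 501993) + 37432) = 1/(11272050 + 37432) = 1/11309482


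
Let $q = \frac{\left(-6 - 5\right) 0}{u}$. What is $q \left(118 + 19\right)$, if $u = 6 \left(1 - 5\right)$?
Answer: $0$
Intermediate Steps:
$u = -24$ ($u = 6 \left(-4\right) = -24$)
$q = 0$ ($q = \frac{\left(-6 - 5\right) 0}{-24} = \left(-11\right) 0 \left(- \frac{1}{24}\right) = 0 \left(- \frac{1}{24}\right) = 0$)
$q \left(118 + 19\right) = 0 \left(118 + 19\right) = 0 \cdot 137 = 0$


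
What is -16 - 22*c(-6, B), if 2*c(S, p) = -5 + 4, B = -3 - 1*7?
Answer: -5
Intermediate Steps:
B = -10 (B = -3 - 7 = -10)
c(S, p) = -½ (c(S, p) = (-5 + 4)/2 = (½)*(-1) = -½)
-16 - 22*c(-6, B) = -16 - 22*(-½) = -16 + 11 = -5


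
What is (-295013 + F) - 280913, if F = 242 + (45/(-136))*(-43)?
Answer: -78291089/136 ≈ -5.7567e+5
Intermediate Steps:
F = 34847/136 (F = 242 + (45*(-1/136))*(-43) = 242 - 45/136*(-43) = 242 + 1935/136 = 34847/136 ≈ 256.23)
(-295013 + F) - 280913 = (-295013 + 34847/136) - 280913 = -40086921/136 - 280913 = -78291089/136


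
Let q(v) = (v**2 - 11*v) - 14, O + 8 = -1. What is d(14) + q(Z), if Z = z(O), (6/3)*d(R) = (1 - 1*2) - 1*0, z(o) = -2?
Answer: 23/2 ≈ 11.500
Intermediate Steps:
O = -9 (O = -8 - 1 = -9)
d(R) = -1/2 (d(R) = ((1 - 1*2) - 1*0)/2 = ((1 - 2) + 0)/2 = (-1 + 0)/2 = (1/2)*(-1) = -1/2)
Z = -2
q(v) = -14 + v**2 - 11*v
d(14) + q(Z) = -1/2 + (-14 + (-2)**2 - 11*(-2)) = -1/2 + (-14 + 4 + 22) = -1/2 + 12 = 23/2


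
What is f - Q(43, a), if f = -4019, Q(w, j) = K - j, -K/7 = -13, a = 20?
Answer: -4090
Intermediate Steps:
K = 91 (K = -7*(-13) = 91)
Q(w, j) = 91 - j
f - Q(43, a) = -4019 - (91 - 1*20) = -4019 - (91 - 20) = -4019 - 1*71 = -4019 - 71 = -4090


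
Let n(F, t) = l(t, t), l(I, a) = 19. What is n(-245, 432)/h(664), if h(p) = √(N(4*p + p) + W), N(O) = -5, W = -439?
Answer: -19*I*√111/222 ≈ -0.9017*I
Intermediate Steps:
n(F, t) = 19
h(p) = 2*I*√111 (h(p) = √(-5 - 439) = √(-444) = 2*I*√111)
n(-245, 432)/h(664) = 19/((2*I*√111)) = 19*(-I*√111/222) = -19*I*√111/222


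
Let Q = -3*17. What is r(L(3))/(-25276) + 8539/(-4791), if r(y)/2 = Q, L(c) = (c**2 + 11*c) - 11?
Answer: -107671541/60548658 ≈ -1.7783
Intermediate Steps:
Q = -51
L(c) = -11 + c**2 + 11*c
r(y) = -102 (r(y) = 2*(-51) = -102)
r(L(3))/(-25276) + 8539/(-4791) = -102/(-25276) + 8539/(-4791) = -102*(-1/25276) + 8539*(-1/4791) = 51/12638 - 8539/4791 = -107671541/60548658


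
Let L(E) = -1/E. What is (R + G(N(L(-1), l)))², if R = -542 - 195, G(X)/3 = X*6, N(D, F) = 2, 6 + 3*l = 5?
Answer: 491401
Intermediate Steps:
l = -⅓ (l = -2 + (⅓)*5 = -2 + 5/3 = -⅓ ≈ -0.33333)
G(X) = 18*X (G(X) = 3*(X*6) = 3*(6*X) = 18*X)
R = -737
(R + G(N(L(-1), l)))² = (-737 + 18*2)² = (-737 + 36)² = (-701)² = 491401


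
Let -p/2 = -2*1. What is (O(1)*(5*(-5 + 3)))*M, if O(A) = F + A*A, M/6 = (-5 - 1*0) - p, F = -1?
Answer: 0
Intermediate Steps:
p = 4 (p = -(-4) = -2*(-2) = 4)
M = -54 (M = 6*((-5 - 1*0) - 1*4) = 6*((-5 + 0) - 4) = 6*(-5 - 4) = 6*(-9) = -54)
O(A) = -1 + A**2 (O(A) = -1 + A*A = -1 + A**2)
(O(1)*(5*(-5 + 3)))*M = ((-1 + 1**2)*(5*(-5 + 3)))*(-54) = ((-1 + 1)*(5*(-2)))*(-54) = (0*(-10))*(-54) = 0*(-54) = 0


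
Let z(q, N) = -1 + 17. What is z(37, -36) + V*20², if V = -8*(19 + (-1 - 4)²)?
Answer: -140784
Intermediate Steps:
z(q, N) = 16
V = -352 (V = -8*(19 + (-5)²) = -8*(19 + 25) = -8*44 = -352)
z(37, -36) + V*20² = 16 - 352*20² = 16 - 352*400 = 16 - 140800 = -140784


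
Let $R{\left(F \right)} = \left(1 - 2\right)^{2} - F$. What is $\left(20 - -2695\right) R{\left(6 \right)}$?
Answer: $-13575$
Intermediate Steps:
$R{\left(F \right)} = 1 - F$ ($R{\left(F \right)} = \left(-1\right)^{2} - F = 1 - F$)
$\left(20 - -2695\right) R{\left(6 \right)} = \left(20 - -2695\right) \left(1 - 6\right) = \left(20 + 2695\right) \left(1 - 6\right) = 2715 \left(-5\right) = -13575$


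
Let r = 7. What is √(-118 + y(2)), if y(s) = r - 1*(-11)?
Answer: 10*I ≈ 10.0*I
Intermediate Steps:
y(s) = 18 (y(s) = 7 - 1*(-11) = 7 + 11 = 18)
√(-118 + y(2)) = √(-118 + 18) = √(-100) = 10*I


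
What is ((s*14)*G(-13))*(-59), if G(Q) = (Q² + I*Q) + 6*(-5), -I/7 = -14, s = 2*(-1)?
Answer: -1875020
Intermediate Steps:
s = -2
I = 98 (I = -7*(-14) = 98)
G(Q) = -30 + Q² + 98*Q (G(Q) = (Q² + 98*Q) + 6*(-5) = (Q² + 98*Q) - 30 = -30 + Q² + 98*Q)
((s*14)*G(-13))*(-59) = ((-2*14)*(-30 + (-13)² + 98*(-13)))*(-59) = -28*(-30 + 169 - 1274)*(-59) = -28*(-1135)*(-59) = 31780*(-59) = -1875020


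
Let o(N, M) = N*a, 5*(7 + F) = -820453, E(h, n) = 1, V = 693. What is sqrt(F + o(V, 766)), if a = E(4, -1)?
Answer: I*sqrt(4085115)/5 ≈ 404.23*I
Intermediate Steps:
a = 1
F = -820488/5 (F = -7 + (1/5)*(-820453) = -7 - 820453/5 = -820488/5 ≈ -1.6410e+5)
o(N, M) = N (o(N, M) = N*1 = N)
sqrt(F + o(V, 766)) = sqrt(-820488/5 + 693) = sqrt(-817023/5) = I*sqrt(4085115)/5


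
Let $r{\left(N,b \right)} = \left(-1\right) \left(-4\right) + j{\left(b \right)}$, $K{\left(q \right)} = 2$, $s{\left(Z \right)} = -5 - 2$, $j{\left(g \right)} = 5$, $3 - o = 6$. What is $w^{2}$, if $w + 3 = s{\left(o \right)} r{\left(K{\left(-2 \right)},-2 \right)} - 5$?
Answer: $5041$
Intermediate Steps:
$o = -3$ ($o = 3 - 6 = -3$)
$s{\left(Z \right)} = -7$ ($s{\left(Z \right)} = -5 - 2 = -7$)
$r{\left(N,b \right)} = 9$ ($r{\left(N,b \right)} = \left(-1\right) \left(-4\right) + 5 = 4 + 5 = 9$)
$w = -71$ ($w = -3 - 68 = -71$)
$w^{2} = \left(-71\right)^{2} = 5041$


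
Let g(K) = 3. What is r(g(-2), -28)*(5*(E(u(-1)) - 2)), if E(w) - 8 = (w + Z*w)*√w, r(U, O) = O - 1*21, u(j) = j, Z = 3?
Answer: -1470 + 980*I ≈ -1470.0 + 980.0*I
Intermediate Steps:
r(U, O) = -21 + O (r(U, O) = O - 21 = -21 + O)
E(w) = 8 + 4*w^(3/2) (E(w) = 8 + (w + 3*w)*√w = 8 + (4*w)*√w = 8 + 4*w^(3/2))
r(g(-2), -28)*(5*(E(u(-1)) - 2)) = (-21 - 28)*(5*((8 + 4*(-1)^(3/2)) - 2)) = -245*((8 + 4*(-I)) - 2) = -245*((8 - 4*I) - 2) = -245*(6 - 4*I) = -49*(30 - 20*I) = -1470 + 980*I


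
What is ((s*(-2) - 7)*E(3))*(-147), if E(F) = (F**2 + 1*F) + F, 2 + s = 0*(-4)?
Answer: 6615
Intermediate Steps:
s = -2 (s = -2 + 0*(-4) = -2 + 0 = -2)
E(F) = F**2 + 2*F (E(F) = (F**2 + F) + F = (F + F**2) + F = F**2 + 2*F)
((s*(-2) - 7)*E(3))*(-147) = ((-2*(-2) - 7)*(3*(2 + 3)))*(-147) = ((4 - 7)*(3*5))*(-147) = -3*15*(-147) = -45*(-147) = 6615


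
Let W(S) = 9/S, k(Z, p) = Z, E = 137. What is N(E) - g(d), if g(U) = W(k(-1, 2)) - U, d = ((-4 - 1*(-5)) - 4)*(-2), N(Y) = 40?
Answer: 55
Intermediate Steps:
d = 6 (d = ((-4 + 5) - 4)*(-2) = (1 - 4)*(-2) = -3*(-2) = 6)
g(U) = -9 - U (g(U) = 9/(-1) - U = 9*(-1) - U = -9 - U)
N(E) - g(d) = 40 - (-9 - 1*6) = 40 - (-9 - 6) = 40 - 1*(-15) = 40 + 15 = 55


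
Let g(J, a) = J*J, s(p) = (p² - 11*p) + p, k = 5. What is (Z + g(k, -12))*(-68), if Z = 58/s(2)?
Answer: -2907/2 ≈ -1453.5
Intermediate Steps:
s(p) = p² - 10*p
g(J, a) = J²
Z = -29/8 (Z = 58/((2*(-10 + 2))) = 58/((2*(-8))) = 58/(-16) = 58*(-1/16) = -29/8 ≈ -3.6250)
(Z + g(k, -12))*(-68) = (-29/8 + 5²)*(-68) = (-29/8 + 25)*(-68) = (171/8)*(-68) = -2907/2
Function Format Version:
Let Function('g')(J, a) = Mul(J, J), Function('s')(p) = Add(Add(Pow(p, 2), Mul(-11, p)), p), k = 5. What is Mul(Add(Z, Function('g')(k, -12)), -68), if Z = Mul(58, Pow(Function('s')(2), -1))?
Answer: Rational(-2907, 2) ≈ -1453.5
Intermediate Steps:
Function('s')(p) = Add(Pow(p, 2), Mul(-10, p))
Function('g')(J, a) = Pow(J, 2)
Z = Rational(-29, 8) (Z = Mul(58, Pow(Mul(2, Add(-10, 2)), -1)) = Mul(58, Pow(Mul(2, -8), -1)) = Mul(58, Pow(-16, -1)) = Mul(58, Rational(-1, 16)) = Rational(-29, 8) ≈ -3.6250)
Mul(Add(Z, Function('g')(k, -12)), -68) = Mul(Add(Rational(-29, 8), Pow(5, 2)), -68) = Mul(Add(Rational(-29, 8), 25), -68) = Mul(Rational(171, 8), -68) = Rational(-2907, 2)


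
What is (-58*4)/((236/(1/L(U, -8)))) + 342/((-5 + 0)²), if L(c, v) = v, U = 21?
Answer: 81437/5900 ≈ 13.803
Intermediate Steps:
(-58*4)/((236/(1/L(U, -8)))) + 342/((-5 + 0)²) = (-58*4)/((236/(1/(-8)))) + 342/((-5 + 0)²) = -232/(236/(-⅛)) + 342/((-5)²) = -232/(236*(-8)) + 342/25 = -232/(-1888) + 342*(1/25) = -232*(-1/1888) + 342/25 = 29/236 + 342/25 = 81437/5900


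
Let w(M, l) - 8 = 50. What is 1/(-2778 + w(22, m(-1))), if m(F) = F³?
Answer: -1/2720 ≈ -0.00036765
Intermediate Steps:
w(M, l) = 58 (w(M, l) = 8 + 50 = 58)
1/(-2778 + w(22, m(-1))) = 1/(-2778 + 58) = 1/(-2720) = -1/2720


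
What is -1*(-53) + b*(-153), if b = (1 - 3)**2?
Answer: -559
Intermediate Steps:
b = 4 (b = (-2)**2 = 4)
-1*(-53) + b*(-153) = -1*(-53) + 4*(-153) = 53 - 612 = -559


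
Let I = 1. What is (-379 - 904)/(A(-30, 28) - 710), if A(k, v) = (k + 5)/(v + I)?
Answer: 37207/20615 ≈ 1.8049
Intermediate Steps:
A(k, v) = (5 + k)/(1 + v) (A(k, v) = (k + 5)/(v + 1) = (5 + k)/(1 + v))
(-379 - 904)/(A(-30, 28) - 710) = (-379 - 904)/((5 - 30)/(1 + 28) - 710) = -1283/(-25/29 - 710) = -1283/(-20615/29) = -1283*(-29/20615) = 37207/20615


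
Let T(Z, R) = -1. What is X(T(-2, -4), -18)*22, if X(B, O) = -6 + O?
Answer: -528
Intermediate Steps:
X(T(-2, -4), -18)*22 = (-6 - 18)*22 = -24*22 = -528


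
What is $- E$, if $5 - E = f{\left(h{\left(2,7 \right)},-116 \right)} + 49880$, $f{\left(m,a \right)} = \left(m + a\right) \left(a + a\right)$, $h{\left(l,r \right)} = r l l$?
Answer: $70291$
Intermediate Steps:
$h{\left(l,r \right)} = r l^{2}$ ($h{\left(l,r \right)} = l r l = r l^{2}$)
$f{\left(m,a \right)} = 2 a \left(a + m\right)$ ($f{\left(m,a \right)} = \left(a + m\right) 2 a = 2 a \left(a + m\right)$)
$E = -70291$ ($E = 5 - \left(2 \left(-116\right) \left(-116 + 7 \cdot 2^{2}\right) + 49880\right) = 5 - \left(2 \left(-116\right) \left(-116 + 7 \cdot 4\right) + 49880\right) = 5 - \left(2 \left(-116\right) \left(-116 + 28\right) + 49880\right) = 5 - \left(2 \left(-116\right) \left(-88\right) + 49880\right) = 5 - \left(20416 + 49880\right) = 5 - 70296 = -70291$)
$- E = \left(-1\right) \left(-70291\right) = 70291$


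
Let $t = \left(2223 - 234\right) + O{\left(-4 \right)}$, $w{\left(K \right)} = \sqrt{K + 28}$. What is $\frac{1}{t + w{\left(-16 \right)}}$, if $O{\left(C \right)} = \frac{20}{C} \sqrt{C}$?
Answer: $\frac{1}{1989 - 10 i + 2 \sqrt{3}} \approx 0.00050188 + 2.519 \cdot 10^{-6} i$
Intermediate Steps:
$O{\left(C \right)} = \frac{20}{\sqrt{C}}$
$w{\left(K \right)} = \sqrt{28 + K}$
$t = 1989 - 10 i$ ($t = \left(2223 - 234\right) + \frac{20}{2 i} = 1989 + 20 \left(- \frac{i}{2}\right) = 1989 - 10 i \approx 1989.0 - 10.0 i$)
$\frac{1}{t + w{\left(-16 \right)}} = \frac{1}{\left(1989 - 10 i\right) + \sqrt{28 - 16}} = \frac{1}{\left(1989 - 10 i\right) + \sqrt{12}} = \frac{1}{\left(1989 - 10 i\right) + 2 \sqrt{3}} = \frac{1}{1989 - 10 i + 2 \sqrt{3}}$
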